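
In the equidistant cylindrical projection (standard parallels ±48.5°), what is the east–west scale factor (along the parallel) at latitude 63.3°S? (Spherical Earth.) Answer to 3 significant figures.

With standard parallel φ₀ = 48.5°, the equirectangular projection gives x = Rλ cos φ₀, y = Rφ, so h = 1 and k = cos 48.5° / cos φ.
k = cos 48.5° / cos 63.3° = 0.6626/0.4493 = 1.475.

1.47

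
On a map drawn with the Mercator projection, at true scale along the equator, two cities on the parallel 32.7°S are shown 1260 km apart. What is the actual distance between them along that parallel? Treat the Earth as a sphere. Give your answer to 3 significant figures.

For Mercator, h = k = sec φ (a conformal cylindrical projection has a single point scale, 1/cos φ).
Along the parallel at 32.7°, map distances are exaggerated by k = sec 32.7° = 1.188.
True distance = 1260 / 1.188 = 1260 × cos 32.7° ≈ 1060 km.

1060 km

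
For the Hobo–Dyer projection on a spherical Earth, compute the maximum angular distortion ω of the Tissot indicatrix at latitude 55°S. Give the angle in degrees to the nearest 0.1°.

The Hobo–Dyer projection is cylindrical equal-area with φ₀ = 37.5°. Cylindrical equal-area (φ₀ = 37.5°): h = cos φ / cos 37.5° along meridians, k = cos 37.5° / cos φ along parallels; h·k = 1.
At 55°: h = 0.7230, k = 1.383; principal scales a = 1.383, b = 0.7230.
sin(ω/2) = (a − b)/(a + b) = 0.6602/2.106 = 0.3135, so ω = 2 arcsin(0.3135) ≈ 36.5°.

36.5°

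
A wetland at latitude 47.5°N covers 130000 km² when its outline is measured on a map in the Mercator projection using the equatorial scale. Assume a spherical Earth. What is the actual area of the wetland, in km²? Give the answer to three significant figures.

For Mercator, h = k = sec φ (a conformal cylindrical projection has a single point scale, 1/cos φ).
Areal scale = k² = sec²φ = 1/cos²(47.5°) = 1/0.6756² = 2.191.
True area = apparent / (areal scale) = 130000 / 2.191 ≈ 59300 km².

59300 km²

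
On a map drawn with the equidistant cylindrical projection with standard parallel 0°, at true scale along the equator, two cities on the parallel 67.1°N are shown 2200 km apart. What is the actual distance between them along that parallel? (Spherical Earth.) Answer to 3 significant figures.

856 km

For the equirectangular projection with φ₀ = 0 (plate carrée), h = 1 along meridians and k = sec φ along parallels.
Along the parallel at 67.1°, map distances are exaggerated by k = sec 67.1° = 2.570.
True distance = 2200 / 2.570 = 2200 × cos 67.1° ≈ 856 km.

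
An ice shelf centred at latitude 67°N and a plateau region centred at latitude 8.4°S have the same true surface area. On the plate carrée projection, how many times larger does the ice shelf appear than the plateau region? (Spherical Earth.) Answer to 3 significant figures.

In the plate carrée (x = Rλ, y = Rφ), meridians are true-scale (h = 1) and parallels are stretched by k = sec φ.
Areal scale at 67°: h·k = 1.000 × 2.559 = 2.559.
Areal scale at 8.4°: h·k = 1.000 × 1.011 = 1.011.
Ratio = 2.559/1.011 ≈ 2.53.

2.53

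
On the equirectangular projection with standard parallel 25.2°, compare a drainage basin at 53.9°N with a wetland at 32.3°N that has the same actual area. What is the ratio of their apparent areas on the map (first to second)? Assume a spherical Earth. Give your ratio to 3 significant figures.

With standard parallel φ₀ = 25.2°, the equirectangular projection gives x = Rλ cos φ₀, y = Rφ, so h = 1 and k = cos 25.2° / cos φ.
Areal scale at 53.9°: h·k = 1.000 × 1.536 = 1.536.
Areal scale at 32.3°: h·k = 1.000 × 1.070 = 1.070.
Ratio = 1.536/1.070 ≈ 1.43.

1.43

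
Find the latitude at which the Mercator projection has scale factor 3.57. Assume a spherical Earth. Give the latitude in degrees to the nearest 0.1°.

Mercator scale is k = sec φ = 1/cos φ.
1/cos φ = 3.57  ⇒  cos φ = 0.2801  ⇒  φ = arccos(0.2801) ≈ 73.7°.

73.7°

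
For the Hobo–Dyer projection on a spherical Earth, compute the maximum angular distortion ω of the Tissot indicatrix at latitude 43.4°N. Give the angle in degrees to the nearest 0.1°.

Hobo–Dyer is a cylindrical equal-area projection with standard parallels at ±37.5°. A cylindrical equal-area projection with standard parallel φ₀ has meridian scale h = cos φ / cos φ₀ and parallel scale k = cos φ₀ / cos φ (so areas are preserved, h·k = 1).
At 43.4°: h = 0.9158, k = 1.092; principal scales a = 1.092, b = 0.9158.
sin(ω/2) = (a − b)/(a + b) = 0.1761/2.008 = 0.08770, so ω = 2 arcsin(0.08770) ≈ 10.1°.

10.1°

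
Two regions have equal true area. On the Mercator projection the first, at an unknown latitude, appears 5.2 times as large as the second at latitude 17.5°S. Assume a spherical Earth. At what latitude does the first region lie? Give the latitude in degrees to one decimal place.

Mercator areal scale is sec²φ, so apparent-area ratio = sec²φ₁ / sec²φ₂ = cos²φ₂ / cos²φ₁.
cos²φ₂ / cos²φ₁ = 5.2  ⇒  cos φ₁ = cos 17.5° / √5.2 = 0.9537/2.280 = 0.4182.
φ₁ = arccos(0.4182) ≈ 65.3°.

65.3°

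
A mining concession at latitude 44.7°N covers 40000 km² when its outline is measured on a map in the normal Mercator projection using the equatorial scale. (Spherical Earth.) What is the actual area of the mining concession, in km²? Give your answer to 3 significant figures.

The Mercator projection is conformal; its linear scale factor is the same in every direction and equals sec φ = 1/cos φ.
Areal scale = k² = sec²φ = 1/cos²(44.7°) = 1/0.7108² = 1.979.
True area = apparent / (areal scale) = 40000 / 1.979 ≈ 20200 km².

20200 km²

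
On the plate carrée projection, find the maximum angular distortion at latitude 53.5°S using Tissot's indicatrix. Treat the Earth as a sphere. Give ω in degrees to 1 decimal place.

29.4°

For the equirectangular projection with φ₀ = 0 (plate carrée), h = 1 along meridians and k = sec φ along parallels.
At 53.5°: h = 1.000, k = 1.681; principal scales a = 1.681, b = 1.000.
sin(ω/2) = (a − b)/(a + b) = 0.6812/2.681 = 0.2541, so ω = 2 arcsin(0.2541) ≈ 29.4°.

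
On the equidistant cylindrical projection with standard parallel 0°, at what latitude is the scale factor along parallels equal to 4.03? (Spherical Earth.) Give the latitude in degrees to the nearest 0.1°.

Plate carrée: h = 1, k = sec φ along parallels.
sec φ = 4.03  ⇒  cos φ = 0.2481  ⇒  φ ≈ 75.6°.

75.6°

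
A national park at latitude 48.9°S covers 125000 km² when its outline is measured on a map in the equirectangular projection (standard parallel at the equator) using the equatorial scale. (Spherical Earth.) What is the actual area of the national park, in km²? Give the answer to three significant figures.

82200 km²

For the equirectangular projection with φ₀ = 0 (plate carrée), h = 1 along meridians and k = sec φ along parallels.
Areal scale = h·k = 1 × sec φ; at 48.9°, h = 1.000, k = 1.521, so h·k = 1.521.
True area = apparent / (areal scale) = 125000 / 1.521 ≈ 82200 km².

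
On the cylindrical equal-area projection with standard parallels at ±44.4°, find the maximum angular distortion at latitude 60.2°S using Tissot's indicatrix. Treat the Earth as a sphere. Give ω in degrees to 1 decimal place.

40.7°

Cylindrical equal-area (φ₀ = 44.4°): h = cos φ / cos 44.4° along meridians, k = cos 44.4° / cos φ along parallels; h·k = 1.
At 60.2°: h = 0.6956, k = 1.438; principal scales a = 1.438, b = 0.6956.
sin(ω/2) = (a − b)/(a + b) = 0.7421/2.133 = 0.3479, so ω = 2 arcsin(0.3479) ≈ 40.7°.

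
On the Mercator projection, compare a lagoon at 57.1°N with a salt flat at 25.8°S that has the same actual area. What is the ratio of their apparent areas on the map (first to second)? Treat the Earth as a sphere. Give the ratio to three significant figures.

On Mercator, area is exaggerated by sec²φ = 1/cos²φ.
At 57.1°: sec²(57.1°) = 1/0.5432² = 3.389.
At 25.8°: sec²(25.8°) = 1/0.9003² = 1.234.
Ratio = 3.389/1.234 = cos²(25.8°)/cos²(57.1°) ≈ 2.75.

2.75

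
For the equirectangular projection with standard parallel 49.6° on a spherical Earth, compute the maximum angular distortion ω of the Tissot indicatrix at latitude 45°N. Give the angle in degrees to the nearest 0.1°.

5.0°

In the equirectangular projection with standard parallel φ₀ = 49.6° (x = Rλ cos φ₀, y = Rφ), meridians are true-scale (h = 1) and the parallel scale is k = cos φ₀ / cos φ.
At 45°: h = 1.000, k = 0.9166; principal scales a = 1.000, b = 0.9166.
sin(ω/2) = (a − b)/(a + b) = 0.08342/1.917 = 0.04353, so ω = 2 arcsin(0.04353) ≈ 5.0°.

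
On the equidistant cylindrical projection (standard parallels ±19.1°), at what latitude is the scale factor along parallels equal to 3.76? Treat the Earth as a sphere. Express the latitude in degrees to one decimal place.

In the equirectangular projection with standard parallel φ₀ = 19.1° (x = Rλ cos φ₀, y = Rφ), meridians are true-scale (h = 1) and the parallel scale is k = cos φ₀ / cos φ.
k = cos φ₀ / cos φ = 3.76  ⇒  cos φ = cos 19.1° / 3.76 = 0.2513.
φ = arccos(0.2513) ≈ 75.4°.

75.4°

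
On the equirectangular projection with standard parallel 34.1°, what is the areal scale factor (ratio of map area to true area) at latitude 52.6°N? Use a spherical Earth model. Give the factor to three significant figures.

In the equirectangular projection with standard parallel φ₀ = 34.1° (x = Rλ cos φ₀, y = Rφ), meridians are true-scale (h = 1) and the parallel scale is k = cos φ₀ / cos φ.
Areal scale = h·k = 1 × cos φ₀ / cos φ; at 52.6°, h = 1.000, k = 1.363, so h·k = 1.363.

1.36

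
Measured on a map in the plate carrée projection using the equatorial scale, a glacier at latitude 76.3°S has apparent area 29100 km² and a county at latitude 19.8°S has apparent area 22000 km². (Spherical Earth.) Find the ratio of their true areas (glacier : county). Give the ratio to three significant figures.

On the plate carrée, areal scale = h·k = 1 × sec φ, so true area = apparent × cos φ.
True area of glacier: 29100 × cos(76.3°) = 29100 × 0.2368 = 6892 km².
True area of county: 22000 × cos(19.8°) = 22000 × 0.9409 = 20700 km².
Ratio = 6892 / 20700 ≈ 0.333.

0.333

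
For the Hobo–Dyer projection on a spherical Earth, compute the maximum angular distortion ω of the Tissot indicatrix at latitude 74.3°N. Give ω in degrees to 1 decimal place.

The Hobo–Dyer projection is cylindrical equal-area with φ₀ = 37.5°. A cylindrical equal-area projection with standard parallel φ₀ has meridian scale h = cos φ / cos φ₀ and parallel scale k = cos φ₀ / cos φ (so areas are preserved, h·k = 1).
At 74.3°: h = 0.3411, k = 2.932; principal scales a = 2.932, b = 0.3411.
sin(ω/2) = (a − b)/(a + b) = 2.591/3.273 = 0.7916, so ω = 2 arcsin(0.7916) ≈ 104.7°.

104.7°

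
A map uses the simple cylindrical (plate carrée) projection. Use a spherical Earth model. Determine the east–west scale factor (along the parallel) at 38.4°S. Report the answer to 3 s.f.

1.28

Plate carrée maps x = Rλ, y = Rφ. The meridian scale is h = 1 and the parallel scale is k = 1/cos φ = sec φ.
k = 1/cos 38.4° = 1/0.7837 = 1.276.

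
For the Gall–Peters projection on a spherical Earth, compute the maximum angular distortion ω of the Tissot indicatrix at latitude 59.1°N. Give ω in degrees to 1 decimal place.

The Gall–Peters projection is cylindrical equal-area with φ₀ = 45°. For cylindrical equal-area with standard parallel φ₀, h = cos φ / cos φ₀ and k = cos φ₀ / cos φ, so h·k = 1.
At 59.1°: h = 0.7263, k = 1.377; principal scales a = 1.377, b = 0.7263.
sin(ω/2) = (a − b)/(a + b) = 0.6507/2.103 = 0.3094, so ω = 2 arcsin(0.3094) ≈ 36.0°.

36.0°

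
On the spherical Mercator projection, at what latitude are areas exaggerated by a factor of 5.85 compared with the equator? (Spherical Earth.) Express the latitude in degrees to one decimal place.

Mercator areal scale is sec²φ.
sec²φ = 5.85  ⇒  cos²φ = 0.1709  ⇒  cos φ = 0.4134.
φ = arccos(0.4134) ≈ 65.6°.

65.6°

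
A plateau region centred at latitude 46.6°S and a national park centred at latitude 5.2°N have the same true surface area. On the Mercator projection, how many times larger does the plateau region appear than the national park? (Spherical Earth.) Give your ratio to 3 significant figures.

2.10

On Mercator, area is exaggerated by sec²φ = 1/cos²φ.
At 46.6°: sec²(46.6°) = 1/0.6871² = 2.118.
At 5.2°: sec²(5.2°) = 1/0.9959² = 1.008.
Ratio = 2.118/1.008 = cos²(5.2°)/cos²(46.6°) ≈ 2.10.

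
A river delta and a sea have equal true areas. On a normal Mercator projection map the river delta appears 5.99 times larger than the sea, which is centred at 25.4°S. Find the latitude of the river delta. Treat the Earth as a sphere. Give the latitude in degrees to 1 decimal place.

On Mercator, (apparent₁)/(apparent₂) = sec²φ₁ / sec²φ₂ when true areas are equal.
cos²φ₂ / cos²φ₁ = 5.99  ⇒  cos φ₁ = cos 25.4° / √5.99 = 0.9033/2.447 = 0.3691.
φ₁ = arccos(0.3691) ≈ 68.3°.

68.3°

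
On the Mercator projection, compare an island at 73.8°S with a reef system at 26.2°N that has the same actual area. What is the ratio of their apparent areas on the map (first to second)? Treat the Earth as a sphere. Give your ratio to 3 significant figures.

10.3

On Mercator, area is exaggerated by sec²φ = 1/cos²φ.
At 73.8°: sec²(73.8°) = 1/0.2790² = 12.85.
At 26.2°: sec²(26.2°) = 1/0.8973² = 1.242.
Ratio = 12.85/1.242 = cos²(26.2°)/cos²(73.8°) ≈ 10.3.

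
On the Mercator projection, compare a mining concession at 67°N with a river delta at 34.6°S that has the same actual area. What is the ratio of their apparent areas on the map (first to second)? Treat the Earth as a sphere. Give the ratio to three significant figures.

4.44

Mercator areal scale is sec²φ.
At 67°: sec²(67°) = 1/0.3907² = 6.550.
At 34.6°: sec²(34.6°) = 1/0.8231² = 1.476.
Ratio = 6.550/1.476 = cos²(34.6°)/cos²(67°) ≈ 4.44.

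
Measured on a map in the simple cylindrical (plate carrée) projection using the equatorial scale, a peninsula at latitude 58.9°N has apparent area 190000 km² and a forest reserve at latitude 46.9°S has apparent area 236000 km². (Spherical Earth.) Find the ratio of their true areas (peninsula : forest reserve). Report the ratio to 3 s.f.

0.609

Plate carrée has h = 1 and k = sec φ, giving areal scale sec φ; true area = (apparent area) · cos φ.
True area of peninsula: 190000 × cos(58.9°) = 190000 × 0.5165 = 98140 km².
True area of forest reserve: 236000 × cos(46.9°) = 236000 × 0.6833 = 161300 km².
Ratio = 98140 / 161300 ≈ 0.609.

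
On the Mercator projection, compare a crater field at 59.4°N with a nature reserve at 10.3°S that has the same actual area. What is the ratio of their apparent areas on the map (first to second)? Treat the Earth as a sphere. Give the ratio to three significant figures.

3.74

Mercator is conformal with k = sec φ, so areal scale = k² = sec²φ.
At 59.4°: sec²(59.4°) = 1/0.5090² = 3.859.
At 10.3°: sec²(10.3°) = 1/0.9839² = 1.033.
Ratio = 3.859/1.033 = cos²(10.3°)/cos²(59.4°) ≈ 3.74.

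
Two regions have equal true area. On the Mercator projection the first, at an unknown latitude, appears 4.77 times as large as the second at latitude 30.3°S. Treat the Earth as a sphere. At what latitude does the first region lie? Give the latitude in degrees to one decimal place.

66.7°

On Mercator, (apparent₁)/(apparent₂) = sec²φ₁ / sec²φ₂ when true areas are equal.
cos²φ₂ / cos²φ₁ = 4.77  ⇒  cos φ₁ = cos 30.3° / √4.77 = 0.8634/2.184 = 0.3953.
φ₁ = arccos(0.3953) ≈ 66.7°.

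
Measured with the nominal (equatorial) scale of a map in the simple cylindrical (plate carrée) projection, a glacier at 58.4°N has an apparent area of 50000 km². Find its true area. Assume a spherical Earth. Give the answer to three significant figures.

26200 km²

Plate carrée maps x = Rλ, y = Rφ. The meridian scale is h = 1 and the parallel scale is k = 1/cos φ = sec φ.
Areal scale = h·k = 1 × sec φ; at 58.4°, h = 1.000, k = 1.908, so h·k = 1.908.
True area = apparent / (areal scale) = 50000 / 1.908 ≈ 26200 km².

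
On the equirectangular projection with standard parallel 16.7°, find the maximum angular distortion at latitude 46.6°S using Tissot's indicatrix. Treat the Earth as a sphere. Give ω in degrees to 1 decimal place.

The equidistant cylindrical projection with φ₀ = 16.7° has h = 1 (meridians true) and k = cos φ₀ / cos φ along parallels.
At 46.6°: h = 1.000, k = 1.394; principal scales a = 1.394, b = 1.000.
sin(ω/2) = (a − b)/(a + b) = 0.3940/2.394 = 0.1646, so ω = 2 arcsin(0.1646) ≈ 18.9°.

18.9°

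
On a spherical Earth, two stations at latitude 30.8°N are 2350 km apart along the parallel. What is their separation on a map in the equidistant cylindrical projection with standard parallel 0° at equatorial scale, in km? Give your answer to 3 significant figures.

For the equirectangular projection with φ₀ = 0 (plate carrée), h = 1 along meridians and k = sec φ along parallels.
Along the parallel, k = sec 30.8° = 1/0.8590 = 1.164.
Map distance = 2350 × 1.164 ≈ 2740 km.

2740 km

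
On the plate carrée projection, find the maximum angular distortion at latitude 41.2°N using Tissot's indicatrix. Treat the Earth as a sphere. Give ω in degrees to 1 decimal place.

For the equirectangular projection with φ₀ = 0 (plate carrée), h = 1 along meridians and k = sec φ along parallels.
At 41.2°: h = 1.000, k = 1.329; principal scales a = 1.329, b = 1.000.
sin(ω/2) = (a − b)/(a + b) = 0.3291/2.329 = 0.1413, so ω = 2 arcsin(0.1413) ≈ 16.2°.

16.2°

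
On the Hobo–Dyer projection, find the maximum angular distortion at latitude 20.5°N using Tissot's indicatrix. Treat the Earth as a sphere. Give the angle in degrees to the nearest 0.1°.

18.9°

The Hobo–Dyer projection is cylindrical equal-area with φ₀ = 37.5°. For cylindrical equal-area with standard parallel φ₀, h = cos φ / cos φ₀ and k = cos φ₀ / cos φ, so h·k = 1.
At 20.5°: h = 1.181, k = 0.8470; principal scales a = 1.181, b = 0.8470.
sin(ω/2) = (a − b)/(a + b) = 0.3337/2.028 = 0.1646, so ω = 2 arcsin(0.1646) ≈ 18.9°.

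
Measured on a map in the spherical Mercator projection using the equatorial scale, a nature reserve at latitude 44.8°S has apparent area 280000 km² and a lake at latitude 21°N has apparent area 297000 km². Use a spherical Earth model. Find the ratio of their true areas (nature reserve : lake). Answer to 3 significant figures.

Since Mercator area scale is 1/cos²φ, the true area equals the apparent area multiplied by cos²φ.
True area of nature reserve: 280000 × cos²(44.8°) = 280000 × 0.5035 = 141000 km².
True area of lake: 297000 × cos²(21°) = 297000 × 0.8716 = 258900 km².
Ratio = 141000 / 258900 ≈ 0.545.

0.545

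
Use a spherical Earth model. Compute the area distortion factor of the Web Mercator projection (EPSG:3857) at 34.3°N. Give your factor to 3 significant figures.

1.47

The Mercator projection is conformal; its linear scale factor is the same in every direction and equals sec φ = 1/cos φ.
Areal scale = k² = sec²φ = 1/cos²(34.3°) = 1/0.8261² = 1.465.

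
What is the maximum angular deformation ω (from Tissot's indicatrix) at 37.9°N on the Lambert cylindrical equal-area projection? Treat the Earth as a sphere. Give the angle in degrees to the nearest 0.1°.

26.9°

The Lambert cylindrical equal-area projection is the cylindrical equal-area projection with its standard parallel at the equator (φ₀ = 0). Cylindrical equal-area (φ₀ = 0°): h = cos φ / cos 0° along meridians, k = cos 0° / cos φ along parallels; h·k = 1.
At 37.9°: h = 0.7891, k = 1.267; principal scales a = 1.267, b = 0.7891.
sin(ω/2) = (a − b)/(a + b) = 0.4782/2.056 = 0.2325, so ω = 2 arcsin(0.2325) ≈ 26.9°.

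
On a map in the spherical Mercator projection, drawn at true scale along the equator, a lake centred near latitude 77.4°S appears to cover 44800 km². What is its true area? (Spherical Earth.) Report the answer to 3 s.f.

2130 km²

Mercator is conformal, so the point scale is isotropic: h = k = sec φ = 1/cos φ.
Areal scale = k² = sec²φ = 1/cos²(77.4°) = 1/0.2181² = 21.01.
True area = apparent / (areal scale) = 44800 / 21.01 ≈ 2130 km².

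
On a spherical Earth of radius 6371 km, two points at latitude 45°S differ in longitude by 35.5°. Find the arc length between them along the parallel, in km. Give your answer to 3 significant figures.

Arc length along a parallel = R cos φ · Δλ (with Δλ in radians).
= 6371 × cos 45° × (35.5° × π/180) = 6371 × 0.7071 × 0.6196 ≈ 2790 km.

2790 km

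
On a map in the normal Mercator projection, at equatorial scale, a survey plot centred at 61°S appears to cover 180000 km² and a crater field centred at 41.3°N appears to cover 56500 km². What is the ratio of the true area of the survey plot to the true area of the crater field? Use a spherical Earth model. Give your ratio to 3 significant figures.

On Mercator the areal scale is sec²φ, so true area = apparent × cos²φ.
True area of survey plot: 180000 × cos²(61°) = 180000 × 0.2350 = 42310 km².
True area of crater field: 56500 × cos²(41.3°) = 56500 × 0.5644 = 31890 km².
Ratio = 42310 / 31890 ≈ 1.33.

1.33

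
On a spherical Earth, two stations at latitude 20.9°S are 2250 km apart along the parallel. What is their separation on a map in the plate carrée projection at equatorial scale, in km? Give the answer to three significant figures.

In the plate carrée (x = Rλ, y = Rφ), meridians are true-scale (h = 1) and parallels are stretched by k = sec φ.
Along the parallel, k = sec 20.9° = 1/0.9342 = 1.070.
Map distance = 2250 × 1.070 ≈ 2410 km.

2410 km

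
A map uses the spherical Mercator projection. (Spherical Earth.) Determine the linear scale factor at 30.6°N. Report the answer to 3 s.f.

Mercator is conformal, so the point scale is isotropic: h = k = sec φ = 1/cos φ.
k = 1/cos 30.6° = 1/0.8607 = 1.162.

1.16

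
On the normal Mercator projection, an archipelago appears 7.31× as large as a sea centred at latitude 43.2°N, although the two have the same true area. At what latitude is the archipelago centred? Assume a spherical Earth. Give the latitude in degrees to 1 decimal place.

74.4°

Mercator areal scale is sec²φ, so apparent-area ratio = sec²φ₁ / sec²φ₂ = cos²φ₂ / cos²φ₁.
cos²φ₂ / cos²φ₁ = 7.31  ⇒  cos φ₁ = cos 43.2° / √7.31 = 0.7290/2.704 = 0.2696.
φ₁ = arccos(0.2696) ≈ 74.4°.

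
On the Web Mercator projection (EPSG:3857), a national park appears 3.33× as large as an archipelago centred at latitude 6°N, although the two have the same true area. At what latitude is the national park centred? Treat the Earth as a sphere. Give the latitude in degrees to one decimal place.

Mercator areal scale is sec²φ, so apparent-area ratio = sec²φ₁ / sec²φ₂ = cos²φ₂ / cos²φ₁.
cos²φ₂ / cos²φ₁ = 3.33  ⇒  cos φ₁ = cos 6° / √3.33 = 0.9945/1.825 = 0.5450.
φ₁ = arccos(0.5450) ≈ 57.0°.

57.0°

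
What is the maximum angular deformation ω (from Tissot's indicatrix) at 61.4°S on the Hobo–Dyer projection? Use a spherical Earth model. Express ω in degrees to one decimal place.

The Hobo–Dyer projection is cylindrical equal-area with φ₀ = 37.5°. Cylindrical equal-area (φ₀ = 37.5°): h = cos φ / cos 37.5° along meridians, k = cos 37.5° / cos φ along parallels; h·k = 1.
At 61.4°: h = 0.6034, k = 1.657; principal scales a = 1.657, b = 0.6034.
sin(ω/2) = (a − b)/(a + b) = 1.054/2.261 = 0.4662, so ω = 2 arcsin(0.4662) ≈ 55.6°.

55.6°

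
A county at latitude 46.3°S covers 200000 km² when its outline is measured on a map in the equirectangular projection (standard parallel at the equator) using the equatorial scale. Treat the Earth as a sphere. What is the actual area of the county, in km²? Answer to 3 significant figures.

For the equirectangular projection with φ₀ = 0 (plate carrée), h = 1 along meridians and k = sec φ along parallels.
Areal scale = h·k = 1 × sec φ; at 46.3°, h = 1.000, k = 1.447, so h·k = 1.447.
True area = apparent / (areal scale) = 200000 / 1.447 ≈ 138000 km².

138000 km²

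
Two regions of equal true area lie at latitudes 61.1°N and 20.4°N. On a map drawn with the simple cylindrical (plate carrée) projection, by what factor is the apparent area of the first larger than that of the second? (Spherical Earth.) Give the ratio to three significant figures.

1.94

For the equirectangular projection with φ₀ = 0 (plate carrée), h = 1 along meridians and k = sec φ along parallels.
Areal scale at 61.1°: h·k = 1.000 × 2.069 = 2.069.
Areal scale at 20.4°: h·k = 1.000 × 1.067 = 1.067.
Ratio = 2.069/1.067 ≈ 1.94.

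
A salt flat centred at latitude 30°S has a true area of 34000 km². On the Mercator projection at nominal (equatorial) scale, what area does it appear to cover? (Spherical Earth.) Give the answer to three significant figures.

The Mercator projection is conformal; its linear scale factor is the same in every direction and equals sec φ = 1/cos φ.
Areal scale = k² = sec²φ = 1/cos²(30°) = 1/0.8660² = 1.333.
Apparent area = 34000 × 1.333 ≈ 45300 km².

45300 km²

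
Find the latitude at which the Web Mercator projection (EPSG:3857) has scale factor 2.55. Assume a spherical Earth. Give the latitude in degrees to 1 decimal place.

66.9°

Mercator scale is k = sec φ = 1/cos φ.
1/cos φ = 2.55  ⇒  cos φ = 0.3922  ⇒  φ = arccos(0.3922) ≈ 66.9°.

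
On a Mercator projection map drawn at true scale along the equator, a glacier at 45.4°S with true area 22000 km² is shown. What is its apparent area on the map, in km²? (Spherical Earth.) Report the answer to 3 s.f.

44600 km²

For Mercator, h = k = sec φ (a conformal cylindrical projection has a single point scale, 1/cos φ).
Areal scale = k² = sec²φ = 1/cos²(45.4°) = 1/0.7022² = 2.028.
Apparent area = 22000 × 2.028 ≈ 44600 km².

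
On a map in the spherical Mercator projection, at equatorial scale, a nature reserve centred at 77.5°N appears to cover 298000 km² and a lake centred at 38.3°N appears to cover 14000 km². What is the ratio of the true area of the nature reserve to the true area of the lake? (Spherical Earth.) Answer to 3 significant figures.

On Mercator the areal scale is sec²φ, so true area = apparent × cos²φ.
True area of nature reserve: 298000 × cos²(77.5°) = 298000 × 0.04685 = 13960 km².
True area of lake: 14000 × cos²(38.3°) = 14000 × 0.6159 = 8622 km².
Ratio = 13960 / 8622 ≈ 1.62.

1.62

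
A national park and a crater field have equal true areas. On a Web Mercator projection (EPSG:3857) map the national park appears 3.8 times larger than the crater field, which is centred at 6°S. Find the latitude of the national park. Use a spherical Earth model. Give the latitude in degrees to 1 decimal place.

59.3°

On Mercator, (apparent₁)/(apparent₂) = sec²φ₁ / sec²φ₂ when true areas are equal.
cos²φ₂ / cos²φ₁ = 3.8  ⇒  cos φ₁ = cos 6° / √3.8 = 0.9945/1.949 = 0.5102.
φ₁ = arccos(0.5102) ≈ 59.3°.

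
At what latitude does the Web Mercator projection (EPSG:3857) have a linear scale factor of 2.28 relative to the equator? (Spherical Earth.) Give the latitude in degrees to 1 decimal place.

Mercator scale is k = sec φ = 1/cos φ.
1/cos φ = 2.28  ⇒  cos φ = 0.4386  ⇒  φ = arccos(0.4386) ≈ 64.0°.

64.0°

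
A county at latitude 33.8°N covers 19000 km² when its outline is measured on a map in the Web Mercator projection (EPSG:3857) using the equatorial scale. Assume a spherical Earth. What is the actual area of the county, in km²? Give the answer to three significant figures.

The Mercator projection is conformal; its linear scale factor is the same in every direction and equals sec φ = 1/cos φ.
Areal scale = k² = sec²φ = 1/cos²(33.8°) = 1/0.8310² = 1.448.
True area = apparent / (areal scale) = 19000 / 1.448 ≈ 13100 km².

13100 km²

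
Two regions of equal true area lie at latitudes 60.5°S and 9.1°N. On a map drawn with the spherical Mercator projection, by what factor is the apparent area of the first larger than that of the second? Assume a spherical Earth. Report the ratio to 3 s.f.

4.02

Mercator areal scale is sec²φ.
At 60.5°: sec²(60.5°) = 1/0.4924² = 4.124.
At 9.1°: sec²(9.1°) = 1/0.9874² = 1.026.
Ratio = 4.124/1.026 = cos²(9.1°)/cos²(60.5°) ≈ 4.02.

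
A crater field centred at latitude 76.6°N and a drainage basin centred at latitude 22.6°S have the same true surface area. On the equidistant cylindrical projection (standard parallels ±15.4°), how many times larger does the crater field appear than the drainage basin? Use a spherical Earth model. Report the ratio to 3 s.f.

3.98

In the equirectangular projection with standard parallel φ₀ = 15.4° (x = Rλ cos φ₀, y = Rφ), meridians are true-scale (h = 1) and the parallel scale is k = cos φ₀ / cos φ.
Areal scale at 76.6°: h·k = 1.000 × 4.160 = 4.160.
Areal scale at 22.6°: h·k = 1.000 × 1.044 = 1.044.
Ratio = 4.160/1.044 ≈ 3.98.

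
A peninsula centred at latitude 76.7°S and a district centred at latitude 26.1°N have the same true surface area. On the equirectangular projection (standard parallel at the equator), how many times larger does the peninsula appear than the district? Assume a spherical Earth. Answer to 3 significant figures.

Plate carrée maps x = Rλ, y = Rφ. The meridian scale is h = 1 and the parallel scale is k = 1/cos φ = sec φ.
Areal scale at 76.7°: h·k = 1.000 × 4.347 = 4.347.
Areal scale at 26.1°: h·k = 1.000 × 1.114 = 1.114.
Ratio = 4.347/1.114 ≈ 3.90.

3.90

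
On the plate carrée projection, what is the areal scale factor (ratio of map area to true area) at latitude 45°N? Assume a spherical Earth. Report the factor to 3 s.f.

1.41

Plate carrée maps x = Rλ, y = Rφ. The meridian scale is h = 1 and the parallel scale is k = 1/cos φ = sec φ.
Areal scale = h·k = 1 × sec φ; at 45°, h = 1.000, k = 1.414, so h·k = 1.414.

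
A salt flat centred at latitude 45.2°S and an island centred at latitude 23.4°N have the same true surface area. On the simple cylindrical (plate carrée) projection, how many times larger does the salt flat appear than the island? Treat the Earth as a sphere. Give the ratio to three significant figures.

Plate carrée maps x = Rλ, y = Rφ. The meridian scale is h = 1 and the parallel scale is k = 1/cos φ = sec φ.
Areal scale at 45.2°: h·k = 1.000 × 1.419 = 1.419.
Areal scale at 23.4°: h·k = 1.000 × 1.090 = 1.090.
Ratio = 1.419/1.090 ≈ 1.30.

1.30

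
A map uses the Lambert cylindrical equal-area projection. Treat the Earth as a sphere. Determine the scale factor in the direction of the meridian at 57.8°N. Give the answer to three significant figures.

The Lambert cylindrical equal-area projection is the cylindrical equal-area projection with its standard parallel at the equator (φ₀ = 0). For cylindrical equal-area with standard parallel φ₀, h = cos φ / cos φ₀ and k = cos φ₀ / cos φ, so h·k = 1.
h = cos 57.8° / cos 0° = 0.5329/1.000 = 0.5329.

0.533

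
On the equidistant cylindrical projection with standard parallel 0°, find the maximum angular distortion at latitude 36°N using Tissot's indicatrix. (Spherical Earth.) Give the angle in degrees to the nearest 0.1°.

12.1°

Plate carrée maps x = Rλ, y = Rφ. The meridian scale is h = 1 and the parallel scale is k = 1/cos φ = sec φ.
At 36°: h = 1.000, k = 1.236; principal scales a = 1.236, b = 1.000.
sin(ω/2) = (a − b)/(a + b) = 0.2361/2.236 = 0.1056, so ω = 2 arcsin(0.1056) ≈ 12.1°.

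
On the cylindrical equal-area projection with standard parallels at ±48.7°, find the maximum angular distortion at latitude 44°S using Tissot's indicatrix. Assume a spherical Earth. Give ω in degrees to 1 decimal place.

9.9°

A cylindrical equal-area projection with standard parallel φ₀ has meridian scale h = cos φ / cos φ₀ and parallel scale k = cos φ₀ / cos φ (so areas are preserved, h·k = 1).
At 44°: h = 1.090, k = 0.9175; principal scales a = 1.090, b = 0.9175.
sin(ω/2) = (a − b)/(a + b) = 0.1724/2.007 = 0.08588, so ω = 2 arcsin(0.08588) ≈ 9.9°.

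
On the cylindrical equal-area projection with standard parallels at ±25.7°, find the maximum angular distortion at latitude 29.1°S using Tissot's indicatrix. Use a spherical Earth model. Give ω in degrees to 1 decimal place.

For cylindrical equal-area with standard parallel φ₀, h = cos φ / cos φ₀ and k = cos φ₀ / cos φ, so h·k = 1.
At 29.1°: h = 0.9697, k = 1.031; principal scales a = 1.031, b = 0.9697.
sin(ω/2) = (a − b)/(a + b) = 0.06155/2.001 = 0.03076, so ω = 2 arcsin(0.03076) ≈ 3.5°.

3.5°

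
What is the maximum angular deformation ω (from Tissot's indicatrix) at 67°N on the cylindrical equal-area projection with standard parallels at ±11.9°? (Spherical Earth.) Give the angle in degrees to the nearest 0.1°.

A cylindrical equal-area projection with standard parallel φ₀ has meridian scale h = cos φ / cos φ₀ and parallel scale k = cos φ₀ / cos φ (so areas are preserved, h·k = 1).
At 67°: h = 0.3993, k = 2.504; principal scales a = 2.504, b = 0.3993.
sin(ω/2) = (a − b)/(a + b) = 2.105/2.904 = 0.7250, so ω = 2 arcsin(0.7250) ≈ 92.9°.

92.9°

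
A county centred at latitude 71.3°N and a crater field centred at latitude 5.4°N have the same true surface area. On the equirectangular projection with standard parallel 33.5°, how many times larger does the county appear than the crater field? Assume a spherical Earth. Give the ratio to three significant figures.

The equidistant cylindrical projection with φ₀ = 33.5° has h = 1 (meridians true) and k = cos φ₀ / cos φ along parallels.
Areal scale at 71.3°: h·k = 1.000 × 2.601 = 2.601.
Areal scale at 5.4°: h·k = 1.000 × 0.8376 = 0.8376.
Ratio = 2.601/0.8376 ≈ 3.11.

3.11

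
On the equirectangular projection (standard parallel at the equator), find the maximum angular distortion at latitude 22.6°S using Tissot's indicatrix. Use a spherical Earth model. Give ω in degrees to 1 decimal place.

In the plate carrée (x = Rλ, y = Rφ), meridians are true-scale (h = 1) and parallels are stretched by k = sec φ.
At 22.6°: h = 1.000, k = 1.083; principal scales a = 1.083, b = 1.000.
sin(ω/2) = (a − b)/(a + b) = 0.08318/2.083 = 0.03993, so ω = 2 arcsin(0.03993) ≈ 4.6°.

4.6°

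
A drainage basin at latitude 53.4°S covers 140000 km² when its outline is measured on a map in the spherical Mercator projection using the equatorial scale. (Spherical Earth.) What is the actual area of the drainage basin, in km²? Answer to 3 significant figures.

The Mercator projection is conformal; its linear scale factor is the same in every direction and equals sec φ = 1/cos φ.
Areal scale = k² = sec²φ = 1/cos²(53.4°) = 1/0.5962² = 2.813.
True area = apparent / (areal scale) = 140000 / 2.813 ≈ 49800 km².

49800 km²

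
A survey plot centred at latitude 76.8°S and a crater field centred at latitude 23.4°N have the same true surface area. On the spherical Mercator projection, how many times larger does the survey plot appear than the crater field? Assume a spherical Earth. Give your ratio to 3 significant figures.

Mercator is conformal with k = sec φ, so areal scale = k² = sec²φ.
At 76.8°: sec²(76.8°) = 1/0.2284² = 19.18.
At 23.4°: sec²(23.4°) = 1/0.9178² = 1.187.
Ratio = 19.18/1.187 = cos²(23.4°)/cos²(76.8°) ≈ 16.2.

16.2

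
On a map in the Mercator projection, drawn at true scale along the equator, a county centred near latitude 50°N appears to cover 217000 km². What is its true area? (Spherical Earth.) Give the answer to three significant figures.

89700 km²

Mercator is conformal, so the point scale is isotropic: h = k = sec φ = 1/cos φ.
Areal scale = k² = sec²φ = 1/cos²(50°) = 1/0.6428² = 2.420.
True area = apparent / (areal scale) = 217000 / 2.420 ≈ 89700 km².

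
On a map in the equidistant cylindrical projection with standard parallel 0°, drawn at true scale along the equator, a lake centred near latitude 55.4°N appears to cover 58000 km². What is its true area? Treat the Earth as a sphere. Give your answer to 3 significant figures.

32900 km²

For the equirectangular projection with φ₀ = 0 (plate carrée), h = 1 along meridians and k = sec φ along parallels.
Areal scale = h·k = 1 × sec φ; at 55.4°, h = 1.000, k = 1.761, so h·k = 1.761.
True area = apparent / (areal scale) = 58000 / 1.761 ≈ 32900 km².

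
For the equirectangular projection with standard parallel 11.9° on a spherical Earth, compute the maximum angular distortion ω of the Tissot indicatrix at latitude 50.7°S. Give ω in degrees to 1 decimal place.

The equidistant cylindrical projection with φ₀ = 11.9° has h = 1 (meridians true) and k = cos φ₀ / cos φ along parallels.
At 50.7°: h = 1.000, k = 1.545; principal scales a = 1.545, b = 1.000.
sin(ω/2) = (a − b)/(a + b) = 0.5449/2.545 = 0.2141, so ω = 2 arcsin(0.2141) ≈ 24.7°.

24.7°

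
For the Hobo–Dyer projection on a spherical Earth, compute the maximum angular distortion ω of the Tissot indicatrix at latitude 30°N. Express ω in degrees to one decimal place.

10.0°

The Hobo–Dyer projection is cylindrical equal-area with φ₀ = 37.5°. For cylindrical equal-area with standard parallel φ₀, h = cos φ / cos φ₀ and k = cos φ₀ / cos φ, so h·k = 1.
At 30°: h = 1.092, k = 0.9161; principal scales a = 1.092, b = 0.9161.
sin(ω/2) = (a − b)/(a + b) = 0.1755/2.008 = 0.08742, so ω = 2 arcsin(0.08742) ≈ 10.0°.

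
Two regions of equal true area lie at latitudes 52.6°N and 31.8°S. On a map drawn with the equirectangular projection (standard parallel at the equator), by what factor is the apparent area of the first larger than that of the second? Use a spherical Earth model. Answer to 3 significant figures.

1.40

Plate carrée maps x = Rλ, y = Rφ. The meridian scale is h = 1 and the parallel scale is k = 1/cos φ = sec φ.
Areal scale at 52.6°: h·k = 1.000 × 1.646 = 1.646.
Areal scale at 31.8°: h·k = 1.000 × 1.177 = 1.177.
Ratio = 1.646/1.177 ≈ 1.40.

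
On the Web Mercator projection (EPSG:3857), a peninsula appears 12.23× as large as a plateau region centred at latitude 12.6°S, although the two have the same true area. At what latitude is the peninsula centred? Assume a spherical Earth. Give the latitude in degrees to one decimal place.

73.8°

For equal true areas on Mercator, apparent areas scale as sec²φ, so the ratio is cos²φ₂ / cos²φ₁.
cos²φ₂ / cos²φ₁ = 12.23  ⇒  cos φ₁ = cos 12.6° / √12.23 = 0.9759/3.497 = 0.2791.
φ₁ = arccos(0.2791) ≈ 73.8°.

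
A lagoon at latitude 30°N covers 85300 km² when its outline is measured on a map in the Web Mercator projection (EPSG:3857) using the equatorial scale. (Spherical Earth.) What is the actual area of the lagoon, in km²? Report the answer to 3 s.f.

64000 km²

Mercator is conformal, so the point scale is isotropic: h = k = sec φ = 1/cos φ.
Areal scale = k² = sec²φ = 1/cos²(30°) = 1/0.8660² = 1.333.
True area = apparent / (areal scale) = 85300 / 1.333 ≈ 64000 km².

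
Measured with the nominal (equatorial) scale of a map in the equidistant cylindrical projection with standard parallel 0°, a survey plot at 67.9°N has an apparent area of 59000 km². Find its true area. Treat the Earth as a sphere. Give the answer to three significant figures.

In the plate carrée (x = Rλ, y = Rφ), meridians are true-scale (h = 1) and parallels are stretched by k = sec φ.
Areal scale = h·k = 1 × sec φ; at 67.9°, h = 1.000, k = 2.658, so h·k = 2.658.
True area = apparent / (areal scale) = 59000 / 2.658 ≈ 22200 km².

22200 km²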